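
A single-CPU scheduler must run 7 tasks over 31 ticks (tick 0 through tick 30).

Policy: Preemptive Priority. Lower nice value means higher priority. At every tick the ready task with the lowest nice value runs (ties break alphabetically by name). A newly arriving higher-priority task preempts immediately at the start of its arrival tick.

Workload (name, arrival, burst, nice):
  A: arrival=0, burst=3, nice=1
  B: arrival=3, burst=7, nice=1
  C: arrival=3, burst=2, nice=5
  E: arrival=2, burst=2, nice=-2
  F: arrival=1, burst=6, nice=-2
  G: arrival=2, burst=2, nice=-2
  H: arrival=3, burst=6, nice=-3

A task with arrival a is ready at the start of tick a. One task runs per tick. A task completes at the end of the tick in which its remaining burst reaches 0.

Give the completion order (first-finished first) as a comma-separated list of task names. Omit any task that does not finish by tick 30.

completion order = H, E, F, G, A, B, C

t=0: ready={A} → run A
t=1: ready={A,F} → run F
t=2: ready={A,E,F,G} → run E
t=3: ready={A,B,C,E,F,G,H} → run H
t=4: ready={A,B,C,E,F,G,H} → run H
t=5: ready={A,B,C,E,F,G,H} → run H
t=6: ready={A,B,C,E,F,G,H} → run H
t=7: ready={A,B,C,E,F,G,H} → run H
t=8: ready={A,B,C,E,F,G,H} → run H
t=9: ready={A,B,C,E,F,G} → run E
t=10: ready={A,B,C,F,G} → run F
t=11: ready={A,B,C,F,G} → run F
t=12: ready={A,B,C,F,G} → run F
t=13: ready={A,B,C,F,G} → run F
t=14: ready={A,B,C,F,G} → run F
t=15: ready={A,B,C,G} → run G
t=16: ready={A,B,C,G} → run G
t=17: ready={A,B,C} → run A
t=18: ready={A,B,C} → run A
t=19: ready={B,C} → run B
t=20: ready={B,C} → run B
t=21: ready={B,C} → run B
t=22: ready={B,C} → run B
t=23: ready={B,C} → run B
t=24: ready={B,C} → run B
t=25: ready={B,C} → run B
t=26: ready={C} → run C
t=27: ready={C} → run C
t=28: (idle)
t=29: (idle)
t=30: (idle)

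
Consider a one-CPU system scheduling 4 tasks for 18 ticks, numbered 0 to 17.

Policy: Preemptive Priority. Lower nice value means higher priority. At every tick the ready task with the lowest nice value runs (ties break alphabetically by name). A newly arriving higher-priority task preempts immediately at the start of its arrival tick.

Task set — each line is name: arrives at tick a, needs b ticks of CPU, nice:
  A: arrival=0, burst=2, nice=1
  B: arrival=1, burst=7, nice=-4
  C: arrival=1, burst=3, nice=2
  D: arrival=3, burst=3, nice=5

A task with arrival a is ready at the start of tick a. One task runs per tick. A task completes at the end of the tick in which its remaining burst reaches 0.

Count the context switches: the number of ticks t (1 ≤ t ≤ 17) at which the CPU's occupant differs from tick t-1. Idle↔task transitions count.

context switches = 5

t=0: ready={A} → run A
t=1: ready={A,B,C} → run B
t=2: ready={A,B,C} → run B
t=3: ready={A,B,C,D} → run B
t=4: ready={A,B,C,D} → run B
t=5: ready={A,B,C,D} → run B
t=6: ready={A,B,C,D} → run B
t=7: ready={A,B,C,D} → run B
t=8: ready={A,C,D} → run A
t=9: ready={C,D} → run C
t=10: ready={C,D} → run C
t=11: ready={C,D} → run C
t=12: ready={D} → run D
t=13: ready={D} → run D
t=14: ready={D} → run D
t=15: (idle)
t=16: (idle)
t=17: (idle)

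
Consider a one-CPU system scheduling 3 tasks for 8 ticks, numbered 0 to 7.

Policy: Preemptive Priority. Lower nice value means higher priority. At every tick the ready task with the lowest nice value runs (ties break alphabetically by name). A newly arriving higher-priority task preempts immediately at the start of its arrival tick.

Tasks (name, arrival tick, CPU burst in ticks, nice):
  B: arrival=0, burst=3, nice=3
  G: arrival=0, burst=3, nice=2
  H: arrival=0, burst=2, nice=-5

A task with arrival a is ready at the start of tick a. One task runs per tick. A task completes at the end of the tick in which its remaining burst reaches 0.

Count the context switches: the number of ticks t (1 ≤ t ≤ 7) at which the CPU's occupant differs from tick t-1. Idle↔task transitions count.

t=0: ready={B,G,H} → run H
t=1: ready={B,G,H} → run H
t=2: ready={B,G} → run G
t=3: ready={B,G} → run G
t=4: ready={B,G} → run G
t=5: ready={B} → run B
t=6: ready={B} → run B
t=7: ready={B} → run B

context switches = 2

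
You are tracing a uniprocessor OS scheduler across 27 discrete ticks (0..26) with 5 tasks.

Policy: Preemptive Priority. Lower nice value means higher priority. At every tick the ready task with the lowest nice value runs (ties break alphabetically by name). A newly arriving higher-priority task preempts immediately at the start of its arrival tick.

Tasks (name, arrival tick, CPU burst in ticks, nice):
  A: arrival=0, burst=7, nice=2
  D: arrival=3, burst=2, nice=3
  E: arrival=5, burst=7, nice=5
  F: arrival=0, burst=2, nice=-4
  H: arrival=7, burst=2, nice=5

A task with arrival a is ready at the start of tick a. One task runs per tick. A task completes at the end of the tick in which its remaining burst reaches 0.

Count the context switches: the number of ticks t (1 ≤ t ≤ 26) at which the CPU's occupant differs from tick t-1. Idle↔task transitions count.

context switches = 5

t=0: ready={A,F} → run F
t=1: ready={A,F} → run F
t=2: ready={A} → run A
t=3: ready={A,D} → run A
t=4: ready={A,D} → run A
t=5: ready={A,D,E} → run A
t=6: ready={A,D,E} → run A
t=7: ready={A,D,E,H} → run A
t=8: ready={A,D,E,H} → run A
t=9: ready={D,E,H} → run D
t=10: ready={D,E,H} → run D
t=11: ready={E,H} → run E
t=12: ready={E,H} → run E
t=13: ready={E,H} → run E
t=14: ready={E,H} → run E
t=15: ready={E,H} → run E
t=16: ready={E,H} → run E
t=17: ready={E,H} → run E
t=18: ready={H} → run H
t=19: ready={H} → run H
t=20: (idle)
t=21: (idle)
t=22: (idle)
t=23: (idle)
t=24: (idle)
t=25: (idle)
t=26: (idle)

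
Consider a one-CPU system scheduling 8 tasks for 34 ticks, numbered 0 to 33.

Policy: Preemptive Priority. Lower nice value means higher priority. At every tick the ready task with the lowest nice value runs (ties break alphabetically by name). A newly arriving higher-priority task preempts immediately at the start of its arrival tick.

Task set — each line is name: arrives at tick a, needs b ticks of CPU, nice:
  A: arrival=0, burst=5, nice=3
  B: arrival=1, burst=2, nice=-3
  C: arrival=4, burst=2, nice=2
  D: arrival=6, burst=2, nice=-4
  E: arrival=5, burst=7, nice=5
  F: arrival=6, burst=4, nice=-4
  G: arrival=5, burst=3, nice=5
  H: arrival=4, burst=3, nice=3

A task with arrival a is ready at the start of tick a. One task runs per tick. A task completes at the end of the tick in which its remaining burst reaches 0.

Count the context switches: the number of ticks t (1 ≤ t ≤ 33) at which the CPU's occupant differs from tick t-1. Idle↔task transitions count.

context switches = 10

t=0: ready={A} → run A
t=1: ready={A,B} → run B
t=2: ready={A,B} → run B
t=3: ready={A} → run A
t=4: ready={A,C,H} → run C
t=5: ready={A,C,E,G,H} → run C
t=6: ready={A,D,E,F,G,H} → run D
t=7: ready={A,D,E,F,G,H} → run D
t=8: ready={A,E,F,G,H} → run F
t=9: ready={A,E,F,G,H} → run F
t=10: ready={A,E,F,G,H} → run F
t=11: ready={A,E,F,G,H} → run F
t=12: ready={A,E,G,H} → run A
t=13: ready={A,E,G,H} → run A
t=14: ready={A,E,G,H} → run A
t=15: ready={E,G,H} → run H
t=16: ready={E,G,H} → run H
t=17: ready={E,G,H} → run H
t=18: ready={E,G} → run E
t=19: ready={E,G} → run E
t=20: ready={E,G} → run E
t=21: ready={E,G} → run E
t=22: ready={E,G} → run E
t=23: ready={E,G} → run E
t=24: ready={E,G} → run E
t=25: ready={G} → run G
t=26: ready={G} → run G
t=27: ready={G} → run G
t=28: (idle)
t=29: (idle)
t=30: (idle)
t=31: (idle)
t=32: (idle)
t=33: (idle)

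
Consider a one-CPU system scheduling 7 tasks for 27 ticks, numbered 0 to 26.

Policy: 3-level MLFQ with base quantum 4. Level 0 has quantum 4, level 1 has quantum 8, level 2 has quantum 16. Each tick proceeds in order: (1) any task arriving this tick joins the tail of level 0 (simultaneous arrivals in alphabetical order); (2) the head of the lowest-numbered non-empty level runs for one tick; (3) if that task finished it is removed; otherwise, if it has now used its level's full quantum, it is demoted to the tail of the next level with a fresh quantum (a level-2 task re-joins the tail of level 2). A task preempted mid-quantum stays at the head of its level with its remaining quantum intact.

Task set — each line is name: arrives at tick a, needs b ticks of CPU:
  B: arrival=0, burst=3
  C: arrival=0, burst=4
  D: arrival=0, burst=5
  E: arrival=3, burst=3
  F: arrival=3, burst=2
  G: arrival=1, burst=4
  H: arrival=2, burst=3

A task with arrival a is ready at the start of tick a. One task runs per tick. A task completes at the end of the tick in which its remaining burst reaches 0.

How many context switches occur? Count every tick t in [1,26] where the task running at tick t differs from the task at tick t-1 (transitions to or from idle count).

context switches = 8

t=0: L0/L1/L2 = BCD/-/- → run B
t=1: L0/L1/L2 = BCDG/-/- → run B
t=2: L0/L1/L2 = BCDGH/-/- → run B
t=3: L0/L1/L2 = CDGHEF/-/- → run C
t=4: L0/L1/L2 = CDGHEF/-/- → run C
t=5: L0/L1/L2 = CDGHEF/-/- → run C
t=6: L0/L1/L2 = CDGHEF/-/- → run C
t=7: L0/L1/L2 = DGHEF/-/- → run D
t=8: L0/L1/L2 = DGHEF/-/- → run D
t=9: L0/L1/L2 = DGHEF/-/- → run D
t=10: L0/L1/L2 = DGHEF/-/- → run D
t=11: L0/L1/L2 = GHEF/D/- → run G
t=12: L0/L1/L2 = GHEF/D/- → run G
t=13: L0/L1/L2 = GHEF/D/- → run G
t=14: L0/L1/L2 = GHEF/D/- → run G
t=15: L0/L1/L2 = HEF/D/- → run H
t=16: L0/L1/L2 = HEF/D/- → run H
t=17: L0/L1/L2 = HEF/D/- → run H
t=18: L0/L1/L2 = EF/D/- → run E
t=19: L0/L1/L2 = EF/D/- → run E
t=20: L0/L1/L2 = EF/D/- → run E
t=21: L0/L1/L2 = F/D/- → run F
t=22: L0/L1/L2 = F/D/- → run F
t=23: L0/L1/L2 = -/D/- → run D
t=24: (idle)
t=25: (idle)
t=26: (idle)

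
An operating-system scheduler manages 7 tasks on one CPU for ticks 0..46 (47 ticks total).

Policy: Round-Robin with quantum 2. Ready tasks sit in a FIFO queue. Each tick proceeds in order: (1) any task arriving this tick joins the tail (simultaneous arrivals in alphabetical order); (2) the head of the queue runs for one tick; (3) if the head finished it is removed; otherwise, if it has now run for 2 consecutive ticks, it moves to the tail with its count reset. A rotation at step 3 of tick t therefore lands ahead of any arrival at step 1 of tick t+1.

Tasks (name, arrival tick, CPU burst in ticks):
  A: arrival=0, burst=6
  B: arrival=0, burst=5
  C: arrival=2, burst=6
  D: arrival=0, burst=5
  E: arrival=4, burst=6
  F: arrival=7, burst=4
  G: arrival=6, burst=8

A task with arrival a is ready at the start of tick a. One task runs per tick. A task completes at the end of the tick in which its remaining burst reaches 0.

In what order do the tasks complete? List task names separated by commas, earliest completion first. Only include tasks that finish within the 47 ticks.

t=0: queue=[A,B,D] q_used=0 → run A
t=1: queue=[A,B,D] q_used=1 → run A
t=2: queue=[B,D,A,C] q_used=0 → run B
t=3: queue=[B,D,A,C] q_used=1 → run B
t=4: queue=[D,A,C,B,E] q_used=0 → run D
t=5: queue=[D,A,C,B,E] q_used=1 → run D
t=6: queue=[A,C,B,E,D,G] q_used=0 → run A
t=7: queue=[A,C,B,E,D,G,F] q_used=1 → run A
t=8: queue=[C,B,E,D,G,F,A] q_used=0 → run C
t=9: queue=[C,B,E,D,G,F,A] q_used=1 → run C
t=10: queue=[B,E,D,G,F,A,C] q_used=0 → run B
t=11: queue=[B,E,D,G,F,A,C] q_used=1 → run B
t=12: queue=[E,D,G,F,A,C,B] q_used=0 → run E
t=13: queue=[E,D,G,F,A,C,B] q_used=1 → run E
t=14: queue=[D,G,F,A,C,B,E] q_used=0 → run D
t=15: queue=[D,G,F,A,C,B,E] q_used=1 → run D
t=16: queue=[G,F,A,C,B,E,D] q_used=0 → run G
t=17: queue=[G,F,A,C,B,E,D] q_used=1 → run G
t=18: queue=[F,A,C,B,E,D,G] q_used=0 → run F
t=19: queue=[F,A,C,B,E,D,G] q_used=1 → run F
t=20: queue=[A,C,B,E,D,G,F] q_used=0 → run A
t=21: queue=[A,C,B,E,D,G,F] q_used=1 → run A
t=22: queue=[C,B,E,D,G,F] q_used=0 → run C
t=23: queue=[C,B,E,D,G,F] q_used=1 → run C
t=24: queue=[B,E,D,G,F,C] q_used=0 → run B
t=25: queue=[E,D,G,F,C] q_used=0 → run E
t=26: queue=[E,D,G,F,C] q_used=1 → run E
t=27: queue=[D,G,F,C,E] q_used=0 → run D
t=28: queue=[G,F,C,E] q_used=0 → run G
t=29: queue=[G,F,C,E] q_used=1 → run G
t=30: queue=[F,C,E,G] q_used=0 → run F
t=31: queue=[F,C,E,G] q_used=1 → run F
t=32: queue=[C,E,G] q_used=0 → run C
t=33: queue=[C,E,G] q_used=1 → run C
t=34: queue=[E,G] q_used=0 → run E
t=35: queue=[E,G] q_used=1 → run E
t=36: queue=[G] q_used=0 → run G
t=37: queue=[G] q_used=1 → run G
t=38: queue=[G] q_used=0 → run G
t=39: queue=[G] q_used=1 → run G
t=40: (idle)
t=41: (idle)
t=42: (idle)
t=43: (idle)
t=44: (idle)
t=45: (idle)
t=46: (idle)

completion order = A, B, D, F, C, E, G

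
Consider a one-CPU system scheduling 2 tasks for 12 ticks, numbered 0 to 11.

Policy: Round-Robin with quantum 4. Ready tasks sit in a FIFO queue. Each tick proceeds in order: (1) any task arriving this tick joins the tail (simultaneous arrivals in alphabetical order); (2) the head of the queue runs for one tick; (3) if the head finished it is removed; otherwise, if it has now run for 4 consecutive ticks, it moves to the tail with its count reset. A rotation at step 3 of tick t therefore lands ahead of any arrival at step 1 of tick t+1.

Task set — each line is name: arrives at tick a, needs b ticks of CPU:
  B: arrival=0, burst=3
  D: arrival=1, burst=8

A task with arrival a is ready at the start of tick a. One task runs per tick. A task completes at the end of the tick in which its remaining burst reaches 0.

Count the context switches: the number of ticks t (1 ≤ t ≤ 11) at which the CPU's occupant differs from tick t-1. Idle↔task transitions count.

context switches = 2

t=0: queue=[B] q_used=0 → run B
t=1: queue=[B,D] q_used=1 → run B
t=2: queue=[B,D] q_used=2 → run B
t=3: queue=[D] q_used=0 → run D
t=4: queue=[D] q_used=1 → run D
t=5: queue=[D] q_used=2 → run D
t=6: queue=[D] q_used=3 → run D
t=7: queue=[D] q_used=0 → run D
t=8: queue=[D] q_used=1 → run D
t=9: queue=[D] q_used=2 → run D
t=10: queue=[D] q_used=3 → run D
t=11: (idle)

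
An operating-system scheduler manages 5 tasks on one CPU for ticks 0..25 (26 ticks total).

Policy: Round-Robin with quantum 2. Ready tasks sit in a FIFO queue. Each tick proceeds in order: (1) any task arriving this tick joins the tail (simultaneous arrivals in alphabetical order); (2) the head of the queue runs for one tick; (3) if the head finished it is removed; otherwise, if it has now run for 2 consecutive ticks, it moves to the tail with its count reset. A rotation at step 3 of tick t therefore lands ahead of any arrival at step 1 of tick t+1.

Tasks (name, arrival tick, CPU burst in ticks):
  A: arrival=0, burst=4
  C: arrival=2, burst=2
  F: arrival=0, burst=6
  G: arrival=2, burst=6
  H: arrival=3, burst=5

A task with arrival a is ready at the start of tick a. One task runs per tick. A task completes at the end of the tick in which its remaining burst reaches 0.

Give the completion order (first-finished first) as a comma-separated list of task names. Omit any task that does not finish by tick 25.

completion order = A, C, F, G, H

t=0: queue=[A,F] q_used=0 → run A
t=1: queue=[A,F] q_used=1 → run A
t=2: queue=[F,A,C,G] q_used=0 → run F
t=3: queue=[F,A,C,G,H] q_used=1 → run F
t=4: queue=[A,C,G,H,F] q_used=0 → run A
t=5: queue=[A,C,G,H,F] q_used=1 → run A
t=6: queue=[C,G,H,F] q_used=0 → run C
t=7: queue=[C,G,H,F] q_used=1 → run C
t=8: queue=[G,H,F] q_used=0 → run G
t=9: queue=[G,H,F] q_used=1 → run G
t=10: queue=[H,F,G] q_used=0 → run H
t=11: queue=[H,F,G] q_used=1 → run H
t=12: queue=[F,G,H] q_used=0 → run F
t=13: queue=[F,G,H] q_used=1 → run F
t=14: queue=[G,H,F] q_used=0 → run G
t=15: queue=[G,H,F] q_used=1 → run G
t=16: queue=[H,F,G] q_used=0 → run H
t=17: queue=[H,F,G] q_used=1 → run H
t=18: queue=[F,G,H] q_used=0 → run F
t=19: queue=[F,G,H] q_used=1 → run F
t=20: queue=[G,H] q_used=0 → run G
t=21: queue=[G,H] q_used=1 → run G
t=22: queue=[H] q_used=0 → run H
t=23: (idle)
t=24: (idle)
t=25: (idle)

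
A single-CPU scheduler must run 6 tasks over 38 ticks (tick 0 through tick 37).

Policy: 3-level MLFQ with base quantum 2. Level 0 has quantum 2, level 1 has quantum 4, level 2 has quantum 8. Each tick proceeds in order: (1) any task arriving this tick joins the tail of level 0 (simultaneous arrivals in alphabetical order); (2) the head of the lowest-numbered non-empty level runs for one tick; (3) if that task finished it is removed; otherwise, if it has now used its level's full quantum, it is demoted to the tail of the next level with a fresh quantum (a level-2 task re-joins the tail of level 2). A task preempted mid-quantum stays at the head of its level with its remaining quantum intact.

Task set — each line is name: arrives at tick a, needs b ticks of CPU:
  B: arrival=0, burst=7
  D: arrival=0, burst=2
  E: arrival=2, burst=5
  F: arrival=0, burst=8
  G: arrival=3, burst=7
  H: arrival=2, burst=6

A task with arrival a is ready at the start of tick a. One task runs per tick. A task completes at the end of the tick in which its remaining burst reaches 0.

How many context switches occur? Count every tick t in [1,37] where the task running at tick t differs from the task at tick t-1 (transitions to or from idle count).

t=0: L0/L1/L2 = BDF/-/- → run B
t=1: L0/L1/L2 = BDF/-/- → run B
t=2: L0/L1/L2 = DFEH/B/- → run D
t=3: L0/L1/L2 = DFEHG/B/- → run D
t=4: L0/L1/L2 = FEHG/B/- → run F
t=5: L0/L1/L2 = FEHG/B/- → run F
t=6: L0/L1/L2 = EHG/BF/- → run E
t=7: L0/L1/L2 = EHG/BF/- → run E
t=8: L0/L1/L2 = HG/BFE/- → run H
t=9: L0/L1/L2 = HG/BFE/- → run H
t=10: L0/L1/L2 = G/BFEH/- → run G
t=11: L0/L1/L2 = G/BFEH/- → run G
t=12: L0/L1/L2 = -/BFEHG/- → run B
t=13: L0/L1/L2 = -/BFEHG/- → run B
t=14: L0/L1/L2 = -/BFEHG/- → run B
t=15: L0/L1/L2 = -/BFEHG/- → run B
t=16: L0/L1/L2 = -/FEHG/B → run F
t=17: L0/L1/L2 = -/FEHG/B → run F
t=18: L0/L1/L2 = -/FEHG/B → run F
t=19: L0/L1/L2 = -/FEHG/B → run F
t=20: L0/L1/L2 = -/EHG/BF → run E
t=21: L0/L1/L2 = -/EHG/BF → run E
t=22: L0/L1/L2 = -/EHG/BF → run E
t=23: L0/L1/L2 = -/HG/BF → run H
t=24: L0/L1/L2 = -/HG/BF → run H
t=25: L0/L1/L2 = -/HG/BF → run H
t=26: L0/L1/L2 = -/HG/BF → run H
t=27: L0/L1/L2 = -/G/BF → run G
t=28: L0/L1/L2 = -/G/BF → run G
t=29: L0/L1/L2 = -/G/BF → run G
t=30: L0/L1/L2 = -/G/BF → run G
t=31: L0/L1/L2 = -/-/BFG → run B
t=32: L0/L1/L2 = -/-/FG → run F
t=33: L0/L1/L2 = -/-/FG → run F
t=34: L0/L1/L2 = -/-/G → run G
t=35: (idle)
t=36: (idle)
t=37: (idle)

context switches = 14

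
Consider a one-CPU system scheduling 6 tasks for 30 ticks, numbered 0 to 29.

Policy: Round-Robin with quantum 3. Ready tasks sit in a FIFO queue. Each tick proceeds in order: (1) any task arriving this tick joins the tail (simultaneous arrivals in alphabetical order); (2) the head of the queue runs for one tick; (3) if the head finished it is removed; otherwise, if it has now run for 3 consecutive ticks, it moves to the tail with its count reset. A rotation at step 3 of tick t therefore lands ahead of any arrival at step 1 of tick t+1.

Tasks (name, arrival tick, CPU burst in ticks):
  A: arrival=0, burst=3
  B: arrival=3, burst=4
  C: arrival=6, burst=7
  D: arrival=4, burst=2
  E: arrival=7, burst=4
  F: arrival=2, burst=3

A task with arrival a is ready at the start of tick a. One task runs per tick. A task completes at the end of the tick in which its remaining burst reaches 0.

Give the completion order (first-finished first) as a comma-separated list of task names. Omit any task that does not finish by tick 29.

t=0: queue=[A] q_used=0 → run A
t=1: queue=[A] q_used=1 → run A
t=2: queue=[A,F] q_used=2 → run A
t=3: queue=[F,B] q_used=0 → run F
t=4: queue=[F,B,D] q_used=1 → run F
t=5: queue=[F,B,D] q_used=2 → run F
t=6: queue=[B,D,C] q_used=0 → run B
t=7: queue=[B,D,C,E] q_used=1 → run B
t=8: queue=[B,D,C,E] q_used=2 → run B
t=9: queue=[D,C,E,B] q_used=0 → run D
t=10: queue=[D,C,E,B] q_used=1 → run D
t=11: queue=[C,E,B] q_used=0 → run C
t=12: queue=[C,E,B] q_used=1 → run C
t=13: queue=[C,E,B] q_used=2 → run C
t=14: queue=[E,B,C] q_used=0 → run E
t=15: queue=[E,B,C] q_used=1 → run E
t=16: queue=[E,B,C] q_used=2 → run E
t=17: queue=[B,C,E] q_used=0 → run B
t=18: queue=[C,E] q_used=0 → run C
t=19: queue=[C,E] q_used=1 → run C
t=20: queue=[C,E] q_used=2 → run C
t=21: queue=[E,C] q_used=0 → run E
t=22: queue=[C] q_used=0 → run C
t=23: (idle)
t=24: (idle)
t=25: (idle)
t=26: (idle)
t=27: (idle)
t=28: (idle)
t=29: (idle)

completion order = A, F, D, B, E, C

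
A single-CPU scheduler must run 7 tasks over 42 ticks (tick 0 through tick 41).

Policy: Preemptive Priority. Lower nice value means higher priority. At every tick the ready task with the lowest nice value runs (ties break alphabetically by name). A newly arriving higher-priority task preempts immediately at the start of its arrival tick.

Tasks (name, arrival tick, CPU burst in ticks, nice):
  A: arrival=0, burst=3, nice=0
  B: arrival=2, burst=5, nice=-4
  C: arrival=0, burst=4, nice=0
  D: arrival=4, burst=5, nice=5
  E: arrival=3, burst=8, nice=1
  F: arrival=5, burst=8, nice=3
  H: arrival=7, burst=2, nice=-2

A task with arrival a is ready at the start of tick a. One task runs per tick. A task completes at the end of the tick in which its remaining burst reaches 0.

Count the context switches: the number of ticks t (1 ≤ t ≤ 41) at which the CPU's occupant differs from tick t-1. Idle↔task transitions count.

t=0: ready={A,C} → run A
t=1: ready={A,C} → run A
t=2: ready={A,B,C} → run B
t=3: ready={A,B,C,E} → run B
t=4: ready={A,B,C,D,E} → run B
t=5: ready={A,B,C,D,E,F} → run B
t=6: ready={A,B,C,D,E,F} → run B
t=7: ready={A,C,D,E,F,H} → run H
t=8: ready={A,C,D,E,F,H} → run H
t=9: ready={A,C,D,E,F} → run A
t=10: ready={C,D,E,F} → run C
t=11: ready={C,D,E,F} → run C
t=12: ready={C,D,E,F} → run C
t=13: ready={C,D,E,F} → run C
t=14: ready={D,E,F} → run E
t=15: ready={D,E,F} → run E
t=16: ready={D,E,F} → run E
t=17: ready={D,E,F} → run E
t=18: ready={D,E,F} → run E
t=19: ready={D,E,F} → run E
t=20: ready={D,E,F} → run E
t=21: ready={D,E,F} → run E
t=22: ready={D,F} → run F
t=23: ready={D,F} → run F
t=24: ready={D,F} → run F
t=25: ready={D,F} → run F
t=26: ready={D,F} → run F
t=27: ready={D,F} → run F
t=28: ready={D,F} → run F
t=29: ready={D,F} → run F
t=30: ready={D} → run D
t=31: ready={D} → run D
t=32: ready={D} → run D
t=33: ready={D} → run D
t=34: ready={D} → run D
t=35: (idle)
t=36: (idle)
t=37: (idle)
t=38: (idle)
t=39: (idle)
t=40: (idle)
t=41: (idle)

context switches = 8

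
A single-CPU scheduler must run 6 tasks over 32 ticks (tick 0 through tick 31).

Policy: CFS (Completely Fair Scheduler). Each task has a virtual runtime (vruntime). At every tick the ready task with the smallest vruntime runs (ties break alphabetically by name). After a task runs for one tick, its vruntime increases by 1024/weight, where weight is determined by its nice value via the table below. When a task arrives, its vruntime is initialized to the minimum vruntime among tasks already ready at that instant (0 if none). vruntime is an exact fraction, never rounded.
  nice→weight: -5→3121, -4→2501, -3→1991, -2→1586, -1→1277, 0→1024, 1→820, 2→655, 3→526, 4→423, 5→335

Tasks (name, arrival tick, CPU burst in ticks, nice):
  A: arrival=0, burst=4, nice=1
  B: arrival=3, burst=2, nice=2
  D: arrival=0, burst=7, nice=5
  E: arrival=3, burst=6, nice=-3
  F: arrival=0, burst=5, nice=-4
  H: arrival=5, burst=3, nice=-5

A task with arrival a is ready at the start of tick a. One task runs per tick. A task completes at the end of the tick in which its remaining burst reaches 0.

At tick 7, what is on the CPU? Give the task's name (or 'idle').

running at tick 7 = H

t=0: vr[A=0 D=0 F=0] → run A
t=1: vr[A=256/205 D=0 F=0] → run D
t=2: vr[A=256/205 D=1024/335 F=0] → run F
t=3: vr[A=256/205 B=1024/2501 D=1024/335 E=1024/2501 F=1024/2501] → run B
t=4: vr[A=256/205 B=3231744/1638155 D=1024/335 E=1024/2501 F=1024/2501] → run E
t=5: vr[A=256/205 B=3231744/1638155 D=1024/335 E=4599808/4979491 F=1024/2501 H=1024/2501] → run F
t=6: vr[A=256/205 B=3231744/1638155 D=1024/335 E=4599808/4979491 F=2048/2501 H=1024/2501] → run H
t=7: vr[A=256/205 B=3231744/1638155 D=1024/335 E=4599808/4979491 F=2048/2501 H=5756928/7805621] → run H
t=8: vr[A=256/205 B=3231744/1638155 D=1024/335 E=4599808/4979491 F=2048/2501 H=8317952/7805621] → run F
t=9: vr[A=256/205 B=3231744/1638155 D=1024/335 E=4599808/4979491 F=3072/2501 H=8317952/7805621] → run E
t=10: vr[A=256/205 B=3231744/1638155 D=1024/335 E=7160832/4979491 F=3072/2501 H=8317952/7805621] → run H
t=11: vr[A=256/205 B=3231744/1638155 D=1024/335 E=7160832/4979491 F=3072/2501] → run F
t=12: vr[A=256/205 B=3231744/1638155 D=1024/335 E=7160832/4979491 F=4096/2501] → run A
t=13: vr[A=512/205 B=3231744/1638155 D=1024/335 E=7160832/4979491 F=4096/2501] → run E
t=14: vr[A=512/205 B=3231744/1638155 D=1024/335 E=9721856/4979491 F=4096/2501] → run F
t=15: vr[A=512/205 B=3231744/1638155 D=1024/335 E=9721856/4979491] → run E
t=16: vr[A=512/205 B=3231744/1638155 D=1024/335 E=12282880/4979491] → run B
t=17: vr[A=512/205 D=1024/335 E=12282880/4979491] → run E
t=18: vr[A=512/205 D=1024/335 E=14843904/4979491] → run A
t=19: vr[A=768/205 D=1024/335 E=14843904/4979491] → run E
t=20: vr[A=768/205 D=1024/335] → run D
t=21: vr[A=768/205 D=2048/335] → run A
t=22: vr[D=2048/335] → run D
t=23: vr[D=3072/335] → run D
t=24: vr[D=4096/335] → run D
t=25: vr[D=1024/67] → run D
t=26: vr[D=6144/335] → run D
t=27: (idle)
t=28: (idle)
t=29: (idle)
t=30: (idle)
t=31: (idle)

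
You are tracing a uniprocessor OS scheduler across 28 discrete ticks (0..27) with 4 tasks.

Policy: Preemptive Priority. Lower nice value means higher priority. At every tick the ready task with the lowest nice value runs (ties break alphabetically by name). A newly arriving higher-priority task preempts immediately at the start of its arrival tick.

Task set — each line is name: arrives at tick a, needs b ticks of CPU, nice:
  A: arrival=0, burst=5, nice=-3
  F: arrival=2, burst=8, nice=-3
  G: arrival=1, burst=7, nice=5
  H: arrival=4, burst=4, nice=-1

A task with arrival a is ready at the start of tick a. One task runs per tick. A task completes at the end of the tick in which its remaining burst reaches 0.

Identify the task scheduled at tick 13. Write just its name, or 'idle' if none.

t=0: ready={A} → run A
t=1: ready={A,G} → run A
t=2: ready={A,F,G} → run A
t=3: ready={A,F,G} → run A
t=4: ready={A,F,G,H} → run A
t=5: ready={F,G,H} → run F
t=6: ready={F,G,H} → run F
t=7: ready={F,G,H} → run F
t=8: ready={F,G,H} → run F
t=9: ready={F,G,H} → run F
t=10: ready={F,G,H} → run F
t=11: ready={F,G,H} → run F
t=12: ready={F,G,H} → run F
t=13: ready={G,H} → run H
t=14: ready={G,H} → run H
t=15: ready={G,H} → run H
t=16: ready={G,H} → run H
t=17: ready={G} → run G
t=18: ready={G} → run G
t=19: ready={G} → run G
t=20: ready={G} → run G
t=21: ready={G} → run G
t=22: ready={G} → run G
t=23: ready={G} → run G
t=24: (idle)
t=25: (idle)
t=26: (idle)
t=27: (idle)

running at tick 13 = H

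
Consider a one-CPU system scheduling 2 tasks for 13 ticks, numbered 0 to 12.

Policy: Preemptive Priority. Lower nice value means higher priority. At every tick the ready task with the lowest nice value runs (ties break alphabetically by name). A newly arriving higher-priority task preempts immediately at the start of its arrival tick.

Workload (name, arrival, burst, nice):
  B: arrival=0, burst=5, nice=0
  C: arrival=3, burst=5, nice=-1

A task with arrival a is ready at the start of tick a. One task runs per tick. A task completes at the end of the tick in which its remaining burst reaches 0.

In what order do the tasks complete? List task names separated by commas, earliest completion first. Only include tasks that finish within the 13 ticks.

completion order = C, B

t=0: ready={B} → run B
t=1: ready={B} → run B
t=2: ready={B} → run B
t=3: ready={B,C} → run C
t=4: ready={B,C} → run C
t=5: ready={B,C} → run C
t=6: ready={B,C} → run C
t=7: ready={B,C} → run C
t=8: ready={B} → run B
t=9: ready={B} → run B
t=10: (idle)
t=11: (idle)
t=12: (idle)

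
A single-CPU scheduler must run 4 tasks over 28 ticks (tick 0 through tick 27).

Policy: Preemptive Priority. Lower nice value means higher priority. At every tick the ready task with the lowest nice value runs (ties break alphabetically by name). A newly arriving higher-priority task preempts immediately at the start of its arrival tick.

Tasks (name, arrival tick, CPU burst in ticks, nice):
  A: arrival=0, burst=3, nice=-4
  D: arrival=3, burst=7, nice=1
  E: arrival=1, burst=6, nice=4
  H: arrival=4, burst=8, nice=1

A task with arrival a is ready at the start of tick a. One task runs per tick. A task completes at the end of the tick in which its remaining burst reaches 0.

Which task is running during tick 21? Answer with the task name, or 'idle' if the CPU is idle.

t=0: ready={A} → run A
t=1: ready={A,E} → run A
t=2: ready={A,E} → run A
t=3: ready={D,E} → run D
t=4: ready={D,E,H} → run D
t=5: ready={D,E,H} → run D
t=6: ready={D,E,H} → run D
t=7: ready={D,E,H} → run D
t=8: ready={D,E,H} → run D
t=9: ready={D,E,H} → run D
t=10: ready={E,H} → run H
t=11: ready={E,H} → run H
t=12: ready={E,H} → run H
t=13: ready={E,H} → run H
t=14: ready={E,H} → run H
t=15: ready={E,H} → run H
t=16: ready={E,H} → run H
t=17: ready={E,H} → run H
t=18: ready={E} → run E
t=19: ready={E} → run E
t=20: ready={E} → run E
t=21: ready={E} → run E
t=22: ready={E} → run E
t=23: ready={E} → run E
t=24: (idle)
t=25: (idle)
t=26: (idle)
t=27: (idle)

running at tick 21 = E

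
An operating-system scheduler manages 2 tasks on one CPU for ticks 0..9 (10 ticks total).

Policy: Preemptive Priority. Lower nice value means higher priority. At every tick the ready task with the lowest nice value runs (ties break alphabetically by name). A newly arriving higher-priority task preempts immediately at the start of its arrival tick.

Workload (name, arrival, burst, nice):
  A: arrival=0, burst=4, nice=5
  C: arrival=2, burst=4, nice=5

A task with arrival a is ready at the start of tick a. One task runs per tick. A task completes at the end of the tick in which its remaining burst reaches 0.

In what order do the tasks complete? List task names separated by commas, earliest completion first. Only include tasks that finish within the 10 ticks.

t=0: ready={A} → run A
t=1: ready={A} → run A
t=2: ready={A,C} → run A
t=3: ready={A,C} → run A
t=4: ready={C} → run C
t=5: ready={C} → run C
t=6: ready={C} → run C
t=7: ready={C} → run C
t=8: (idle)
t=9: (idle)

completion order = A, C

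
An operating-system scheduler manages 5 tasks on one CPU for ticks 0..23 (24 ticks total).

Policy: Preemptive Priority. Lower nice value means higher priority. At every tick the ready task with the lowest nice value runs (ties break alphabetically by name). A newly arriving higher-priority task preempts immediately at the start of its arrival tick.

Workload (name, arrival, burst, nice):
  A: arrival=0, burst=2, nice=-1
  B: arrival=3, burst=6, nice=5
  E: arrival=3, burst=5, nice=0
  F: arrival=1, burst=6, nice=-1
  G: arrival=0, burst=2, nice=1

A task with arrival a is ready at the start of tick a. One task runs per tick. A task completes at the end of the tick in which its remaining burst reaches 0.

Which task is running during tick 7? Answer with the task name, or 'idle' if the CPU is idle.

running at tick 7 = F

t=0: ready={A,G} → run A
t=1: ready={A,F,G} → run A
t=2: ready={F,G} → run F
t=3: ready={B,E,F,G} → run F
t=4: ready={B,E,F,G} → run F
t=5: ready={B,E,F,G} → run F
t=6: ready={B,E,F,G} → run F
t=7: ready={B,E,F,G} → run F
t=8: ready={B,E,G} → run E
t=9: ready={B,E,G} → run E
t=10: ready={B,E,G} → run E
t=11: ready={B,E,G} → run E
t=12: ready={B,E,G} → run E
t=13: ready={B,G} → run G
t=14: ready={B,G} → run G
t=15: ready={B} → run B
t=16: ready={B} → run B
t=17: ready={B} → run B
t=18: ready={B} → run B
t=19: ready={B} → run B
t=20: ready={B} → run B
t=21: (idle)
t=22: (idle)
t=23: (idle)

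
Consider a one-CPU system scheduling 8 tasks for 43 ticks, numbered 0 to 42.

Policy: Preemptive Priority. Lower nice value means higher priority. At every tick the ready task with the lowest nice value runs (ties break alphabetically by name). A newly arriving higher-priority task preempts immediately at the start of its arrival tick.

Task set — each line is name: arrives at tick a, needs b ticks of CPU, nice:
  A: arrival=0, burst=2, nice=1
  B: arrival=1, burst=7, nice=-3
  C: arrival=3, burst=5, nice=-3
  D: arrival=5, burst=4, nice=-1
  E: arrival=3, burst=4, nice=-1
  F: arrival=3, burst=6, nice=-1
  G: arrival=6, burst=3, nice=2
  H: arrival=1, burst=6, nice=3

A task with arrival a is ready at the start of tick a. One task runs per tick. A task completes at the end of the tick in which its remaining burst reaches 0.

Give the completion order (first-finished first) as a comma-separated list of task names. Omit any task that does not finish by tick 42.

completion order = B, C, D, E, F, A, G, H

t=0: ready={A} → run A
t=1: ready={A,B,H} → run B
t=2: ready={A,B,H} → run B
t=3: ready={A,B,C,E,F,H} → run B
t=4: ready={A,B,C,E,F,H} → run B
t=5: ready={A,B,C,D,E,F,H} → run B
t=6: ready={A,B,C,D,E,F,G,H} → run B
t=7: ready={A,B,C,D,E,F,G,H} → run B
t=8: ready={A,C,D,E,F,G,H} → run C
t=9: ready={A,C,D,E,F,G,H} → run C
t=10: ready={A,C,D,E,F,G,H} → run C
t=11: ready={A,C,D,E,F,G,H} → run C
t=12: ready={A,C,D,E,F,G,H} → run C
t=13: ready={A,D,E,F,G,H} → run D
t=14: ready={A,D,E,F,G,H} → run D
t=15: ready={A,D,E,F,G,H} → run D
t=16: ready={A,D,E,F,G,H} → run D
t=17: ready={A,E,F,G,H} → run E
t=18: ready={A,E,F,G,H} → run E
t=19: ready={A,E,F,G,H} → run E
t=20: ready={A,E,F,G,H} → run E
t=21: ready={A,F,G,H} → run F
t=22: ready={A,F,G,H} → run F
t=23: ready={A,F,G,H} → run F
t=24: ready={A,F,G,H} → run F
t=25: ready={A,F,G,H} → run F
t=26: ready={A,F,G,H} → run F
t=27: ready={A,G,H} → run A
t=28: ready={G,H} → run G
t=29: ready={G,H} → run G
t=30: ready={G,H} → run G
t=31: ready={H} → run H
t=32: ready={H} → run H
t=33: ready={H} → run H
t=34: ready={H} → run H
t=35: ready={H} → run H
t=36: ready={H} → run H
t=37: (idle)
t=38: (idle)
t=39: (idle)
t=40: (idle)
t=41: (idle)
t=42: (idle)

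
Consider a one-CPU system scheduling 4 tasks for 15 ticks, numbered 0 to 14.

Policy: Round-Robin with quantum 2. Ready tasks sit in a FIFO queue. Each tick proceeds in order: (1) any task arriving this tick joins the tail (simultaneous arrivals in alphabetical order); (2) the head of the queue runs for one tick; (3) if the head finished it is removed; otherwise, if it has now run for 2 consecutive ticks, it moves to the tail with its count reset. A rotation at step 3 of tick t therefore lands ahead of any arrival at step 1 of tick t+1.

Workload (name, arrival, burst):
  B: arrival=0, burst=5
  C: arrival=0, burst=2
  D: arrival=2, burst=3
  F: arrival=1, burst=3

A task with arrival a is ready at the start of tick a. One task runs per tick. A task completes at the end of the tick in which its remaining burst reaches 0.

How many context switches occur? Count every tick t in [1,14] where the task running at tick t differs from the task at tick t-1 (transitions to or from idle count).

t=0: queue=[B,C] q_used=0 → run B
t=1: queue=[B,C,F] q_used=1 → run B
t=2: queue=[C,F,B,D] q_used=0 → run C
t=3: queue=[C,F,B,D] q_used=1 → run C
t=4: queue=[F,B,D] q_used=0 → run F
t=5: queue=[F,B,D] q_used=1 → run F
t=6: queue=[B,D,F] q_used=0 → run B
t=7: queue=[B,D,F] q_used=1 → run B
t=8: queue=[D,F,B] q_used=0 → run D
t=9: queue=[D,F,B] q_used=1 → run D
t=10: queue=[F,B,D] q_used=0 → run F
t=11: queue=[B,D] q_used=0 → run B
t=12: queue=[D] q_used=0 → run D
t=13: (idle)
t=14: (idle)

context switches = 8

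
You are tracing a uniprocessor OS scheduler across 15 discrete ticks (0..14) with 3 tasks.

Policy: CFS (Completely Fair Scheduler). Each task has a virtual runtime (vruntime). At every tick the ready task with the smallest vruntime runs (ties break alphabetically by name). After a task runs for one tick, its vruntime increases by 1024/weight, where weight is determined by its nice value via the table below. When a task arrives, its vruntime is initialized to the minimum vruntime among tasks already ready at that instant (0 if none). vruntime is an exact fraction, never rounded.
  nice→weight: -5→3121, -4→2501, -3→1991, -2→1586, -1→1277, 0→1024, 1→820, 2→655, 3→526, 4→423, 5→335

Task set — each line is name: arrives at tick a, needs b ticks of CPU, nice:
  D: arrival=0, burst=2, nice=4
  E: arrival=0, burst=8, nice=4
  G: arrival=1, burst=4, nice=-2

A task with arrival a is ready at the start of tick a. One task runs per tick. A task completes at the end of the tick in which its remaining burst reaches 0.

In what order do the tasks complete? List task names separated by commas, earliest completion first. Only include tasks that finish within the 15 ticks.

completion order = G, D, E

t=0: vr[D=0 E=0] → run D
t=1: vr[D=1024/423 E=0 G=0] → run E
t=2: vr[D=1024/423 E=1024/423 G=0] → run G
t=3: vr[D=1024/423 E=1024/423 G=512/793] → run G
t=4: vr[D=1024/423 E=1024/423 G=1024/793] → run G
t=5: vr[D=1024/423 E=1024/423 G=1536/793] → run G
t=6: vr[D=1024/423 E=1024/423] → run D
t=7: vr[E=1024/423] → run E
t=8: vr[E=2048/423] → run E
t=9: vr[E=1024/141] → run E
t=10: vr[E=4096/423] → run E
t=11: vr[E=5120/423] → run E
t=12: vr[E=2048/141] → run E
t=13: vr[E=7168/423] → run E
t=14: (idle)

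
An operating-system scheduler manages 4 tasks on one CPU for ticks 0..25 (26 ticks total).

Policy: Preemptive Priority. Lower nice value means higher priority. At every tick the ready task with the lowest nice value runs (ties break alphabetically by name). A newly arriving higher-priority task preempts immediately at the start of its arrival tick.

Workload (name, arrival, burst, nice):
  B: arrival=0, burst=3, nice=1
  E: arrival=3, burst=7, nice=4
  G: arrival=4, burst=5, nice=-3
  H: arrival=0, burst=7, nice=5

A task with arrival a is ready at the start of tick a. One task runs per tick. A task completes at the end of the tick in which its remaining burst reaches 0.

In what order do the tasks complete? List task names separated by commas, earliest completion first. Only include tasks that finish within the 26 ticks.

t=0: ready={B,H} → run B
t=1: ready={B,H} → run B
t=2: ready={B,H} → run B
t=3: ready={E,H} → run E
t=4: ready={E,G,H} → run G
t=5: ready={E,G,H} → run G
t=6: ready={E,G,H} → run G
t=7: ready={E,G,H} → run G
t=8: ready={E,G,H} → run G
t=9: ready={E,H} → run E
t=10: ready={E,H} → run E
t=11: ready={E,H} → run E
t=12: ready={E,H} → run E
t=13: ready={E,H} → run E
t=14: ready={E,H} → run E
t=15: ready={H} → run H
t=16: ready={H} → run H
t=17: ready={H} → run H
t=18: ready={H} → run H
t=19: ready={H} → run H
t=20: ready={H} → run H
t=21: ready={H} → run H
t=22: (idle)
t=23: (idle)
t=24: (idle)
t=25: (idle)

completion order = B, G, E, H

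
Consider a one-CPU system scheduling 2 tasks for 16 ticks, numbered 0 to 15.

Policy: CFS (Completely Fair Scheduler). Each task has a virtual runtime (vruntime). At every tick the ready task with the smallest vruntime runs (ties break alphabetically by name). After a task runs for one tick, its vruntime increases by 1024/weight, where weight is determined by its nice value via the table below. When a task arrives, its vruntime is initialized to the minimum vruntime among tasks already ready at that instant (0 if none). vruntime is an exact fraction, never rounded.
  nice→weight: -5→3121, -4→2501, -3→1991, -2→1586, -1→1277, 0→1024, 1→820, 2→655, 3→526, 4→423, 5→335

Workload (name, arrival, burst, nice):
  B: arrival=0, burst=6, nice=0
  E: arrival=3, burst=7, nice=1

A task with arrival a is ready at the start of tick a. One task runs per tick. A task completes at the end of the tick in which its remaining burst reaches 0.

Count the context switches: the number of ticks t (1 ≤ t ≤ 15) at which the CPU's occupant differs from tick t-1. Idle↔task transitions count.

t=0: vr[B=0] → run B
t=1: vr[B=1] → run B
t=2: vr[B=2] → run B
t=3: vr[B=3 E=3] → run B
t=4: vr[B=4 E=3] → run E
t=5: vr[B=4 E=871/205] → run B
t=6: vr[B=5 E=871/205] → run E
t=7: vr[B=5 E=1127/205] → run B
t=8: vr[E=1127/205] → run E
t=9: vr[E=1383/205] → run E
t=10: vr[E=1639/205] → run E
t=11: vr[E=379/41] → run E
t=12: vr[E=2151/205] → run E
t=13: (idle)
t=14: (idle)
t=15: (idle)

context switches = 6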